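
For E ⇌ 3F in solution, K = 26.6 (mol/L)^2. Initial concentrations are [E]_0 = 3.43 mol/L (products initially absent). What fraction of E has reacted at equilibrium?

Let X = conversion of E; extent ξ = 3.43·X mol/L.
Concentrations: [E] = 3.43 − 3.43X; [F] = 10.3X.
K = [F]^3 / ([E]).
Equating to 26.6 (mol/L)^2: the physical root is X = 0.374.

X = 0.374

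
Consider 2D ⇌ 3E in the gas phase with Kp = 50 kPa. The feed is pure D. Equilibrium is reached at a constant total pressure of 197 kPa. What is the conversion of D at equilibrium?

Take 1 mol D as basis and let X be its fractional conversion, so ξ = 0.5X.
Mole table: n_D = 1 − X; n_E = 1.5X.
Total moles n_T = 1 + 0.5X.
With p_i = (n_i/n_T)P, Kp = p_E^3 / (p_D^2).
Setting this equal to 50 kPa and taking the physical root (0 < X < 1) gives X = 0.338.

X = 0.338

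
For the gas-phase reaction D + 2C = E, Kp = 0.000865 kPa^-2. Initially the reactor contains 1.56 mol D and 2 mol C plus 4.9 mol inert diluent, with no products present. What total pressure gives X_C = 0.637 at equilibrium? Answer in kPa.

Let X = conversion of C (basis 2 mol C); extent of reaction ξ = X.
At extent ξ: n_D = 1.56 − X; n_C = 2 − 2X; n_E = X; n_I = 4.9 (inert).
n_T = Σnᵢ = 8.46 − 2X.
Kp = p_E / (p_D p_C^2) with p_i = (n_i/n_T)·P.
At X = 0.637: the mole-fraction product g(X) = Π y_i^ν_i = 67.61. Since Kp = g(X)·P^{-2}, P = (g/Kp)^(1/2) = (67.61/0.000865)^(1/2) = 280 kPa.

P = 280 kPa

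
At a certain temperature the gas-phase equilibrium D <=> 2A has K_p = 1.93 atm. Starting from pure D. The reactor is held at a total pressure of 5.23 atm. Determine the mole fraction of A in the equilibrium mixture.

y_A = 0.450

Let X = conversion of D (basis 1 mol D); extent of reaction ξ = X.
Mole table: n_D = 1 − X; n_A = 2X.
n_T = Σnᵢ = 1 + X.
Mole fractions y_i = n_i/n_T; K_p = p_A^2 / (p_D) with p_i = y_i·P.
Setting this equal to 1.93 atm and taking the physical root (0 < X < 1) gives X = 0.291.
Then n_A = 0.581, n_T = 1.29, so y_A = 0.450.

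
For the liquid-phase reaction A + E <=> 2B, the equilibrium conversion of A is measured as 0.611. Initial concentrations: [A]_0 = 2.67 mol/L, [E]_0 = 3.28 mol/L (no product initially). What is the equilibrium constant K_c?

Let X = conversion of A.
Concentrations: [A] = 2.67 − 2.67X; [E] = 3.28 − 2.67X; [B] = 5.34X.
At X = 0.611: [A] = 1.04, [E] = 1.65, [B] = 3.26.
K_c = [B]^2 / ([A] [E]) = 6.22.

K_c = 6.22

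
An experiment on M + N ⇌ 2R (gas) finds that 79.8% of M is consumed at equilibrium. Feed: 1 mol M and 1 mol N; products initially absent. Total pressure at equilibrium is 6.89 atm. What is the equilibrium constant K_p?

Basis: 1 mol M initially; let X = conversion of M. Extent ξ = X.
Species balance: n_M = 1 − X; n_N = 1 − X; n_R = 2X.
n_T stays at 2 (no change in mole number).
At X = 0.798: n_M = 0.202, n_N = 0.202, n_R = 1.6, n_T = 2.
p_i = (n_i/n_T)·P. K_p = p_R^2 / (p_M p_N) = 62.4.

K_p = 62.4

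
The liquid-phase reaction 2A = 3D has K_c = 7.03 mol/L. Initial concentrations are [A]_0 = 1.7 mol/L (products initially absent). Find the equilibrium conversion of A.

Let X = conversion of A; extent ξ = 1.7X/2 mol/L.
Concentrations: [A] = 1.7 − 1.7X; [D] = 2.55X.
K_c = [D]^3 / ([A]^2).
This equals 7.03 at X = 0.590 (the root in 0 < X < 1).

X = 0.590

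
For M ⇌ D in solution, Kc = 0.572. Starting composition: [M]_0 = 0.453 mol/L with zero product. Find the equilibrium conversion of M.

X = 0.364

Let X = conversion of M; extent ξ = 0.453·X mol/L.
Concentrations: [M] = 0.453 − 0.453X; [D] = 0.453X.
Kc = [D] / ([M]).
Setting equal to 0.572 and solving for X on (0,1) gives X = 0.364.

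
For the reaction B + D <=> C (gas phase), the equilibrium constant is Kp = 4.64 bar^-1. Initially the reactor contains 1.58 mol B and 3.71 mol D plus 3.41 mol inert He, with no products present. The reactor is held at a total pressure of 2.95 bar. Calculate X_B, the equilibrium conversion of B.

Basis: 1.58 mol B initially; let X = conversion of B. Extent ξ = 1.58X.
At extent ξ: n_B = 1.58 − 1.58X; n_D = 3.71 − 1.58X; n_C = 1.58X; n_I = 3.41 (inert).
n_T = Σnᵢ = 8.7 − 1.58X.
y_i = n_i/n_T, p_i = y_i·P. Kp = p_C / (p_B p_D).
Setting this equal to 4.64 bar^-1 and taking the physical root (0 < X < 1) gives X = 0.817.

X = 0.817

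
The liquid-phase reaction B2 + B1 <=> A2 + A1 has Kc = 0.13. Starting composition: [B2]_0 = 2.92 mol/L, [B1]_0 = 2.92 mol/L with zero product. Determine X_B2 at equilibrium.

Let X = conversion of B2; extent ξ = 2.92·X mol/L.
Concentrations: [B2] = 2.92 − 2.92X; [B1] = 2.92 − 2.92X; [A2] = 2.92X; [A1] = 2.92X.
Kc = [A2] [A1] / ([B2] [B1]).
Solving Kc = 0.13 for X ∈ (0,1): X = 0.265.

X = 0.265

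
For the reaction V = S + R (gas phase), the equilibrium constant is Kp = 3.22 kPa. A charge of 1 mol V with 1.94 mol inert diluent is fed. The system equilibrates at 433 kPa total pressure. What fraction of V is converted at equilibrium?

X = 0.140

Take 1 mol V as basis and let X be its fractional conversion, so ξ = X.
Moles: n_V = 1 − X; n_S = X; n_R = X; n_I = 1.94 (inert).
n_T = Σnᵢ = 2.94 + X.
With p_i = (n_i/n_T)P, Kp = p_S p_R / (p_V).
This yields a degree-2 equation in X; solving on (0,1), X = 0.140.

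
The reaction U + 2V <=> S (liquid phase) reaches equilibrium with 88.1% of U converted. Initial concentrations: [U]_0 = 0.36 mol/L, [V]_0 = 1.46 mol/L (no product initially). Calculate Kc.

Let X = conversion of U.
Concentrations: [U] = 0.36 − 0.36X; [V] = 1.46 − 0.72X; [S] = 0.36X.
At X = 0.881: [U] = 0.0428, [V] = 0.826, [S] = 0.317.
Kc = [S] / ([U] [V]^2) = 10.9 (mol/L)^-2.

Kc = 10.9 (mol/L)^-2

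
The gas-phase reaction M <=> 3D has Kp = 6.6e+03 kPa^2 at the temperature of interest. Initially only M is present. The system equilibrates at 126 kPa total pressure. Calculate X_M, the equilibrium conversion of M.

Take 1 mol M as basis and let X be its fractional conversion, so ξ = X.
Mole table: n_M = 1 − X; n_D = 3X.
n_T = Σnᵢ = 1 + 2X.
Mole fractions y_i = n_i/n_T; Kp = p_D^3 / (p_M) with p_i = y_i·P.
Setting this equal to 6.6e+03 kPa^2 and taking the physical root (0 < X < 1) gives X = 0.302.

X = 0.302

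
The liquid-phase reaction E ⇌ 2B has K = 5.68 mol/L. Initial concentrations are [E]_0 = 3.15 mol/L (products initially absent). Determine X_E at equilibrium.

X = 0.483

Let X = conversion of E; extent ξ = 3.15·X mol/L.
Concentrations: [E] = 3.15 − 3.15X; [B] = 6.3X.
K = [B]^2 / ([E]).
Equating to 5.68 mol/L: the physical root is X = 0.483.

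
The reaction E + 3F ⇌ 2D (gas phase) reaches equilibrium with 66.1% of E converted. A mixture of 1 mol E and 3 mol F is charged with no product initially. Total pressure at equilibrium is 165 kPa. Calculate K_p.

Take 1 mol E as basis and let X be its fractional conversion, so ξ = X.
At extent ξ: n_E = 1 − X; n_F = 3 − 3X; n_D = 2X.
Summing: n_T = 4 − 2X.
At X = 0.661: n_E = 0.339, n_F = 1.02, n_D = 1.32, n_T = 2.68.
p_i = (n_i/n_T)·P. K_p = p_D^2 / (p_E p_F^3) = 0.00129 kPa^-2.

K_p = 0.00129 kPa^-2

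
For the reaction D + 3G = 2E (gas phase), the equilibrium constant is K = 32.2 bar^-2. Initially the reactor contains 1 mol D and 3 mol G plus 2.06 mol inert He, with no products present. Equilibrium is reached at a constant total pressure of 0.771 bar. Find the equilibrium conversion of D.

X = 0.521

Let X = conversion of D (basis 1 mol D); extent of reaction ξ = X.
Species balance: n_D = 1 − X; n_G = 3 − 3X; n_E = 2X; n_I = 2.06 (inert).
n_T = Σnᵢ = 6.06 − 2X.
y_i = n_i/n_T, p_i = y_i·P. K = p_E^2 / (p_D p_G^3).
This yields a degree-4 equation in X; solving on (0,1), X = 0.521.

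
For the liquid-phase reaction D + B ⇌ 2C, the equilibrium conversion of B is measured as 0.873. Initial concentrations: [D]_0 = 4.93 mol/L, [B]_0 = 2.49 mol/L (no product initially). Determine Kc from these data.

Kc = 21.7

Let X = conversion of B.
Concentrations: [D] = 4.93 − 2.49X; [B] = 2.49 − 2.49X; [C] = 4.98X.
At X = 0.873: [D] = 2.76, [B] = 0.316, [C] = 4.35.
Kc = [C]^2 / ([D] [B]) = 21.7.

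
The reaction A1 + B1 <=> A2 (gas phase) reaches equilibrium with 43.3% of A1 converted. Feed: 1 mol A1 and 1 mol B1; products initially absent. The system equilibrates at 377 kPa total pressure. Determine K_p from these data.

K_p = 0.0056 kPa^-1

Let X = conversion of A1 (basis 1 mol A1); extent of reaction ξ = X.
At extent ξ: n_A1 = 1 − X; n_B1 = 1 − X; n_A2 = X.
Summing: n_T = 2 − X.
At X = 0.433: n_A1 = 0.567, n_B1 = 0.567, n_A2 = 0.433, n_T = 1.57.
p_i = (n_i/n_T)·P. K_p = p_A2 / (p_A1 p_B1) = 0.0056 kPa^-1.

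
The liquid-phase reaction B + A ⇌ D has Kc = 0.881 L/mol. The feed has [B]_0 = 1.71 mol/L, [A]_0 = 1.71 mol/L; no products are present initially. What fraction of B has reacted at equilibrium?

X = 0.452

Let X = conversion of B; extent ξ = 1.71·X mol/L.
Concentrations: [B] = 1.71 − 1.71X; [A] = 1.71 − 1.71X; [D] = 1.71X.
Kc = [D] / ([B] [A]).
This equals 0.881 at X = 0.452 (the root in 0 < X < 1).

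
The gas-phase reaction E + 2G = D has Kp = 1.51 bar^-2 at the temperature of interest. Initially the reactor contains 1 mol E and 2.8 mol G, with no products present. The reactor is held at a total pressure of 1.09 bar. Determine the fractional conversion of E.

Take 1 mol E as basis and let X be its fractional conversion, so ξ = X.
Moles: n_E = 1 − X; n_G = 2.8 − 2X; n_D = X.
Summing: n_T = 3.8 − 2X.
y_i = n_i/n_T, p_i = y_i·P. Kp = p_D / (p_E p_G^2).
Setting this equal to 1.51 bar^-2 and taking the physical root (0 < X < 1) gives X = 0.437.

X = 0.437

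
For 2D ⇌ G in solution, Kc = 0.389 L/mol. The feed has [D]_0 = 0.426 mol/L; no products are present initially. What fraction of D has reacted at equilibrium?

Let X = conversion of D; extent ξ = 0.426X/2 mol/L.
Concentrations: [D] = 0.426 − 0.426X; [G] = 0.213X.
Kc = [G] / ([D]^2).
This equals 0.389 at X = 0.208 (the root in 0 < X < 1).

X = 0.208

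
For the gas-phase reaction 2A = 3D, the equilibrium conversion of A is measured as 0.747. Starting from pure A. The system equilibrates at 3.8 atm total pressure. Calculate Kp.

Let X = conversion of A (basis 1 mol A); extent of reaction ξ = 0.5X.
Mole table: n_A = 1 − X; n_D = 1.5X.
Total moles n_T = 1 + 0.5X.
At X = 0.747: n_A = 0.253, n_D = 1.12, n_T = 1.37.
p_i = (n_i/n_T)·P. Kp = p_D^3 / (p_A^2) = 60.8 atm.

Kp = 60.8 atm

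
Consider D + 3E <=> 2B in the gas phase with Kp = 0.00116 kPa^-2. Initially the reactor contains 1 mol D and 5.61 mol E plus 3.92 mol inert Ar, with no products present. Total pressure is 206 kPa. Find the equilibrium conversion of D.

Take 1 mol D as basis and let X be its fractional conversion, so ξ = X.
Species balance: n_D = 1 − X; n_E = 5.61 − 3X; n_B = 2X; n_I = 3.92 (inert).
Summing: n_T = 10.5 − 2X.
With p_i = (n_i/n_T)P, Kp = p_B^2 / (p_D p_E^3).
Setting this equal to 0.00116 kPa^-2 and taking the physical root (0 < X < 1) gives X = 0.844.

X = 0.844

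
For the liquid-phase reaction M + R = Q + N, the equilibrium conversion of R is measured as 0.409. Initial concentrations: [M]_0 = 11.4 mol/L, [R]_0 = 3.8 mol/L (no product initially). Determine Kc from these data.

Kc = 0.109

Let X = conversion of R.
Concentrations: [M] = 11.4 − 3.8X; [R] = 3.8 − 3.8X; [Q] = 3.8X; [N] = 3.8X.
At X = 0.409: [M] = 9.85, [R] = 2.25, [Q] = 1.55, [N] = 1.55.
Kc = [Q] [N] / ([M] [R]) = 0.109.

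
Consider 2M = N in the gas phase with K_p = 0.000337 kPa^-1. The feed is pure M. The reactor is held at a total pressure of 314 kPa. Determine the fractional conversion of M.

X = 0.162

Take 1 mol M as basis and let X be its fractional conversion, so ξ = 0.5X.
At extent ξ: n_M = 1 − X; n_N = 0.5X.
n_T = Σnᵢ = 1 − 0.5X.
Mole fractions y_i = n_i/n_T; K_p = p_N / (p_M^2) with p_i = y_i·P.
Equating to 0.000337 kPa^-1 and solving on 0 < X < 1: X = 0.162.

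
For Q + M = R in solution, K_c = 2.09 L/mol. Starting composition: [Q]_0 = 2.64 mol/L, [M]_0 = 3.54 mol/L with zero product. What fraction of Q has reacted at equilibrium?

Let X = conversion of Q; extent ξ = 2.64·X mol/L.
Concentrations: [Q] = 2.64 − 2.64X; [M] = 3.54 − 2.64X; [R] = 2.64X.
K_c = [R] / ([Q] [M]).
Setting equal to 2.09 and solving for X on (0,1) gives X = 0.762.

X = 0.762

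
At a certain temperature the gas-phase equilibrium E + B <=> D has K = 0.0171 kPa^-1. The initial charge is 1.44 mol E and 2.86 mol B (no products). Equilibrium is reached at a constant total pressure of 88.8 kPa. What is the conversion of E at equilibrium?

X = 0.477

Basis: 1.44 mol E initially; let X = conversion of E. Extent ξ = 1.44X.
Mole table: n_E = 1.44 − 1.44X; n_B = 2.86 − 1.44X; n_D = 1.44X.
n_T = Σnᵢ = 4.3 − 1.44X.
With p_i = (n_i/n_T)P, K = p_D / (p_E p_B).
Setting this equal to 0.0171 kPa^-1 and taking the physical root (0 < X < 1) gives X = 0.477.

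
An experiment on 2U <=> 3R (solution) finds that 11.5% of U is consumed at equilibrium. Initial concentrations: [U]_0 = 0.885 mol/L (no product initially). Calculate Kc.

Kc = 0.0058 mol/L

Let X = conversion of U.
Concentrations: [U] = 0.885 − 0.885X; [R] = 1.33X.
At X = 0.115: [U] = 0.783, [R] = 0.153.
Kc = [R]^3 / ([U]^2) = 0.0058 mol/L.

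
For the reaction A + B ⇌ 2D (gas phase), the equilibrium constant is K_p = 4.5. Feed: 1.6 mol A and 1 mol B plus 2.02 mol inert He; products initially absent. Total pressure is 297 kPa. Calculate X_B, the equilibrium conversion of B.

Let X = conversion of B (basis 1 mol B); extent of reaction ξ = X.
Species balance: n_A = 1.6 − X; n_B = 1 − X; n_D = 2X; n_I = 2.02 (inert).
Total moles n_T = 4.62 (Δν = 0, constant).
y_i = n_i/n_T, p_i = y_i·P. K_p = p_D^2 / (p_A p_B).
This yields a degree-2 equation in X; solving on (0,1), X = 0.632.

X = 0.632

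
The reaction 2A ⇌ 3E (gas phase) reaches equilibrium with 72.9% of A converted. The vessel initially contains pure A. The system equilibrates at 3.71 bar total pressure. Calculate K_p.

K_p = 48.4 bar

Basis: 1 mol A initially; let X = conversion of A. Extent ξ = 0.5X.
Moles: n_A = 1 − X; n_E = 1.5X.
n_T = Σnᵢ = 1 + 0.5X.
At X = 0.729: n_A = 0.271, n_E = 1.09, n_T = 1.36.
p_i = (n_i/n_T)·P. K_p = p_E^3 / (p_A^2) = 48.4 bar.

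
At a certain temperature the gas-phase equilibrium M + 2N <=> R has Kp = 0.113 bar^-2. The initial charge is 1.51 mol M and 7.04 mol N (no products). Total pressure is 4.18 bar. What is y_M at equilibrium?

y_M = 0.099

Take 1.51 mol M as basis and let X be its fractional conversion, so ξ = 1.51X.
At extent ξ: n_M = 1.51 − 1.51X; n_N = 7.04 − 3.02X; n_R = 1.51X.
Summing: n_T = 8.55 − 3.02X.
With p_i = (n_i/n_T)P, Kp = p_R / (p_M p_N^2).
Substituting and setting equal to 0.113 bar^-2 gives a polynomial in X; the root in (0,1) is X = 0.546.
Then n_M = 0.685, n_T = 6.9, so y_M = 0.099.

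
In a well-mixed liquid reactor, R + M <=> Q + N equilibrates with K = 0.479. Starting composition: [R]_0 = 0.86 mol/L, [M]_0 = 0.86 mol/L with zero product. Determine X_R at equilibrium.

Let X = conversion of R; extent ξ = 0.86·X mol/L.
Concentrations: [R] = 0.86 − 0.86X; [M] = 0.86 − 0.86X; [Q] = 0.86X; [N] = 0.86X.
K = [Q] [N] / ([R] [M]).
Setting equal to 0.479 and solving for X on (0,1) gives X = 0.409.

X = 0.409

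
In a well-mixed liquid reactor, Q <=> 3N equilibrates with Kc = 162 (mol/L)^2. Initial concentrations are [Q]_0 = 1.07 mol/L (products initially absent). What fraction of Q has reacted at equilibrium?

Let X = conversion of Q; extent ξ = 1.07·X mol/L.
Concentrations: [Q] = 1.07 − 1.07X; [N] = 3.21X.
Kc = [N]^3 / ([Q]).
Equating to 162 (mol/L)^2: the physical root is X = 0.873.

X = 0.873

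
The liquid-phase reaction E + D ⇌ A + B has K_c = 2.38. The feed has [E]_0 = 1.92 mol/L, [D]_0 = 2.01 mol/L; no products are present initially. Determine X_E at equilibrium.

X = 0.621

Let X = conversion of E; extent ξ = 1.92·X mol/L.
Concentrations: [E] = 1.92 − 1.92X; [D] = 2.01 − 1.92X; [A] = 1.92X; [B] = 1.92X.
K_c = [A] [B] / ([E] [D]).
Solving K_c = 2.38 for X ∈ (0,1): X = 0.621.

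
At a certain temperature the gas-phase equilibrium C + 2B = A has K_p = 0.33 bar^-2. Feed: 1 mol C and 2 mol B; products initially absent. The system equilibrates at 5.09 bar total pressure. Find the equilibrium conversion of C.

Take 1 mol C as basis and let X be its fractional conversion, so ξ = X.
Moles: n_C = 1 − X; n_B = 2 − 2X; n_A = X.
n_T = Σnᵢ = 3 − 2X.
Mole fractions y_i = n_i/n_T; K_p = p_A / (p_C p_B^2) with p_i = y_i·P.
Equating to 0.33 bar^-2 and solving on 0 < X < 1: X = 0.617.

X = 0.617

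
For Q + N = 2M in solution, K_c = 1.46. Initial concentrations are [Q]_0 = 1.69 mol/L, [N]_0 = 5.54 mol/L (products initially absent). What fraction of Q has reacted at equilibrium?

Let X = conversion of Q; extent ξ = 1.69·X mol/L.
Concentrations: [Q] = 1.69 − 1.69X; [N] = 5.54 − 1.69X; [M] = 3.38X.
K_c = [M]^2 / ([Q] [N]).
This equals 1.46 at X = 0.613 (the root in 0 < X < 1).

X = 0.613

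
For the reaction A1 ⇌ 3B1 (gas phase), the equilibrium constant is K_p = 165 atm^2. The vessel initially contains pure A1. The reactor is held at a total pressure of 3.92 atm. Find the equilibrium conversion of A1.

Let X = conversion of A1 (basis 1 mol A1); extent of reaction ξ = X.
At extent ξ: n_A1 = 1 − X; n_B1 = 3X.
n_T = Σnᵢ = 1 + 2X.
y_i = n_i/n_T, p_i = y_i·P. K_p = p_B1^3 / (p_A1).
Setting this equal to 165 atm^2 and taking the physical root (0 < X < 1) gives X = 0.807.

X = 0.807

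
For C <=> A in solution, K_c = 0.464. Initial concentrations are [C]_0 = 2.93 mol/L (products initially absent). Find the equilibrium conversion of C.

Let X = conversion of C; extent ξ = 2.93·X mol/L.
Concentrations: [C] = 2.93 − 2.93X; [A] = 2.93X.
K_c = [A] / ([C]).
Equating to 0.464: the physical root is X = 0.317.

X = 0.317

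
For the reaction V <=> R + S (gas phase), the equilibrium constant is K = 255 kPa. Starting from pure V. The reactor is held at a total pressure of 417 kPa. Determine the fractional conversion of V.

X = 0.616

Basis: 1 mol V initially; let X = conversion of V. Extent ξ = X.
At extent ξ: n_V = 1 − X; n_R = X; n_S = X.
Summing: n_T = 1 + X.
y_i = n_i/n_T, p_i = y_i·P. K = p_R p_S / (p_V).
This yields a degree-2 equation in X; solving on (0,1), X = 0.616.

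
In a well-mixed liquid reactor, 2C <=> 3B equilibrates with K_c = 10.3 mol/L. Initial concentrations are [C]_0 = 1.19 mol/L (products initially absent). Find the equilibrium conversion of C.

Let X = conversion of C; extent ξ = 1.19X/2 mol/L.
Concentrations: [C] = 1.19 − 1.19X; [B] = 1.78X.
K_c = [B]^3 / ([C]^2).
Setting equal to 10.3 and solving for X on (0,1) gives X = 0.663.

X = 0.663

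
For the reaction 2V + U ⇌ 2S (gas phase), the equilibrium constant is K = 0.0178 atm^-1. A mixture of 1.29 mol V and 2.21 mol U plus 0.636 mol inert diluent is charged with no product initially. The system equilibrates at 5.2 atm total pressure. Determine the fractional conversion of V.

Let X = conversion of V (basis 1.29 mol V); extent of reaction ξ = 0.645X.
Moles: n_V = 1.29 − 1.29X; n_U = 2.21 − 0.645X; n_S = 1.29X; n_I = 0.636 (inert).
Summing: n_T = 4.14 − 0.645X.
With p_i = (n_i/n_T)P, K = p_S^2 / (p_V^2 p_U).
Substituting and setting equal to 0.0178 atm^-1 gives a polynomial in X; the root in (0,1) is X = 0.180.

X = 0.180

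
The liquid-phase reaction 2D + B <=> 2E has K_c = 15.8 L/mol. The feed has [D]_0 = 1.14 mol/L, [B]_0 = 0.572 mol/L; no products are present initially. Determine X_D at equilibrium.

Let X = conversion of D; extent ξ = 1.14X/2 mol/L.
Concentrations: [D] = 1.14 − 1.14X; [B] = 0.572 − 0.57X; [E] = 1.14X.
K_c = [E]^2 / ([D]^2 [B]).
Setting equal to 15.8 and solving for X on (0,1) gives X = 0.643.

X = 0.643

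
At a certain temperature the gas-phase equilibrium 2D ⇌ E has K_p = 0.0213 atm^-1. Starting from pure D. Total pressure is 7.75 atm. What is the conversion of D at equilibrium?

X = 0.224

Let X = conversion of D (basis 1 mol D); extent of reaction ξ = 0.5X.
Species balance: n_D = 1 − X; n_E = 0.5X.
n_T = Σnᵢ = 1 − 0.5X.
y_i = n_i/n_T, p_i = y_i·P. K_p = p_E / (p_D^2).
Setting this equal to 0.0213 atm^-1 and taking the physical root (0 < X < 1) gives X = 0.224.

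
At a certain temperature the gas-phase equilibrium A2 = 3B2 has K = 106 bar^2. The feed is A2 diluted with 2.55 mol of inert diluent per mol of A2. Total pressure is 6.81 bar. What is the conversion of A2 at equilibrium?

Take 1 mol A2 as basis and let X be its fractional conversion, so ξ = X.
Species balance: n_A2 = 1 − X; n_B2 = 3X; n_I = 2.55 (inert).
Summing: n_T = 3.55 + 2X.
With p_i = (n_i/n_T)P, K = p_B2^3 / (p_A2).
Substituting and setting equal to 106 bar^2 gives a polynomial in X; the root in (0,1) is X = 0.783.

X = 0.783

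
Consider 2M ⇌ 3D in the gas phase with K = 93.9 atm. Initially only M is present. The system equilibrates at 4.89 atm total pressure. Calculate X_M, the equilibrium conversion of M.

Take 1 mol M as basis and let X be its fractional conversion, so ξ = 0.5X.
Mole table: n_M = 1 − X; n_D = 1.5X.
n_T = Σnᵢ = 1 + 0.5X.
With p_i = (n_i/n_T)P, K = p_D^3 / (p_M^2).
This yields a degree-3 equation in X; solving on (0,1), X = 0.762.

X = 0.762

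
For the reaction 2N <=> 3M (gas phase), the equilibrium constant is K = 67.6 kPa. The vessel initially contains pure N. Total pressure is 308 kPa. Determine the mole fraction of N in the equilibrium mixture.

Basis: 1 mol N initially; let X = conversion of N. Extent ξ = 0.5X.
Mole table: n_N = 1 − X; n_M = 1.5X.
n_T = Σnᵢ = 1 + 0.5X.
y_i = n_i/n_T, p_i = y_i·P. K = p_M^3 / (p_N^2).
Equating to 67.6 kPa and solving on 0 < X < 1: X = 0.325.
Then n_N = 0.675, n_T = 1.16, so y_N = 0.580.

y_N = 0.580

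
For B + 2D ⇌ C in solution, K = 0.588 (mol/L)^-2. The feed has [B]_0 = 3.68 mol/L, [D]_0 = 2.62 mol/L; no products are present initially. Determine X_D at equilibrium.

Let X = conversion of D; extent ξ = 2.62X/2 mol/L.
Concentrations: [B] = 3.68 − 1.31X; [D] = 2.62 − 2.62X; [C] = 1.31X.
K = [C] / ([B] [D]^2).
Solving K = 0.588 for X ∈ (0,1): X = 0.710.

X = 0.710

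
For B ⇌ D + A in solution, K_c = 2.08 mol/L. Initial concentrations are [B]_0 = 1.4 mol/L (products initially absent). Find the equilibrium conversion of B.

X = 0.685

Let X = conversion of B; extent ξ = 1.4·X mol/L.
Concentrations: [B] = 1.4 − 1.4X; [D] = 1.4X; [A] = 1.4X.
K_c = [D] [A] / ([B]).
Setting equal to 2.08 and solving for X on (0,1) gives X = 0.685.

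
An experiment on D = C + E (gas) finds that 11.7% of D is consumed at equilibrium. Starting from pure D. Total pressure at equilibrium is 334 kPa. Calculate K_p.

K_p = 4.64 kPa

Take 1 mol D as basis and let X be its fractional conversion, so ξ = X.
At extent ξ: n_D = 1 − X; n_C = X; n_E = X.
n_T = Σnᵢ = 1 + X.
At X = 0.117: n_D = 0.883, n_C = 0.117, n_E = 0.117, n_T = 1.12.
p_i = (n_i/n_T)·P. K_p = p_C p_E / (p_D) = 4.64 kPa.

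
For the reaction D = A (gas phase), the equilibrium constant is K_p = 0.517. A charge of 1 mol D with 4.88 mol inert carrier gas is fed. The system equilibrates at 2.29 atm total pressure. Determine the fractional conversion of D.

X = 0.341

Let X = conversion of D (basis 1 mol D); extent of reaction ξ = X.
Mole table: n_D = 1 − X; n_A = X; n_I = 4.88 (inert).
n_T stays at 5.88 (no change in mole number).
Mole fractions y_i = n_i/n_T; K_p = p_A / (p_D) with p_i = y_i·P.
Equating to 0.517 and solving on 0 < X < 1: X = 0.341.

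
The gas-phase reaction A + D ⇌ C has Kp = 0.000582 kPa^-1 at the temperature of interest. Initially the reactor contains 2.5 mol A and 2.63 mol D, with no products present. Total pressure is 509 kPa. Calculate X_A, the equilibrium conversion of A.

Basis: 2.5 mol A initially; let X = conversion of A. Extent ξ = 2.5X.
At extent ξ: n_A = 2.5 − 2.5X; n_D = 2.63 − 2.5X; n_C = 2.5X.
n_T = Σnᵢ = 5.13 − 2.5X.
Mole fractions y_i = n_i/n_T; Kp = p_C / (p_A p_D) with p_i = y_i·P.
Substituting and setting equal to 0.000582 kPa^-1 gives a polynomial in X; the root in (0,1) is X = 0.125.

X = 0.125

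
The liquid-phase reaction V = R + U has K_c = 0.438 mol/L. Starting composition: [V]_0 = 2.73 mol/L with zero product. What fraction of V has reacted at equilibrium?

X = 0.328

Let X = conversion of V; extent ξ = 2.73·X mol/L.
Concentrations: [V] = 2.73 − 2.73X; [R] = 2.73X; [U] = 2.73X.
K_c = [R] [U] / ([V]).
Setting equal to 0.438 and solving for X on (0,1) gives X = 0.328.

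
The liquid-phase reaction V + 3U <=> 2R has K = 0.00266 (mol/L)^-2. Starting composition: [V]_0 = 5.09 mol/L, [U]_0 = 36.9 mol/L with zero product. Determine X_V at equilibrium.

Let X = conversion of V; extent ξ = 5.09·X mol/L.
Concentrations: [V] = 5.09 − 5.09X; [U] = 36.9 − 15.3X; [R] = 10.2X.
K = [R]^2 / ([V] [U]^3).
This equals 0.00266 at X = 0.745 (the root in 0 < X < 1).

X = 0.745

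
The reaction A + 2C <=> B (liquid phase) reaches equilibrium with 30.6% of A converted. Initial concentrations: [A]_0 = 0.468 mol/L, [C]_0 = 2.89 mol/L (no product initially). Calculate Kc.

Let X = conversion of A.
Concentrations: [A] = 0.468 − 0.468X; [C] = 2.89 − 0.936X; [B] = 0.468X.
At X = 0.306: [A] = 0.325, [C] = 2.6, [B] = 0.143.
Kc = [B] / ([A] [C]^2) = 0.065 (mol/L)^-2.

Kc = 0.065 (mol/L)^-2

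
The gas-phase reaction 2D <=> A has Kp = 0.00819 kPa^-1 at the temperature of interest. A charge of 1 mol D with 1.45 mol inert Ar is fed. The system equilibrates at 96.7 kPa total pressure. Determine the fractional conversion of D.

X = 0.320

Basis: 1 mol D initially; let X = conversion of D. Extent ξ = 0.5X.
Moles: n_D = 1 − X; n_A = 0.5X; n_I = 1.45 (inert).
Summing: n_T = 2.45 − 0.5X.
Mole fractions y_i = n_i/n_T; Kp = p_A / (p_D^2) with p_i = y_i·P.
Substituting and setting equal to 0.00819 kPa^-1 gives a polynomial in X; the root in (0,1) is X = 0.320.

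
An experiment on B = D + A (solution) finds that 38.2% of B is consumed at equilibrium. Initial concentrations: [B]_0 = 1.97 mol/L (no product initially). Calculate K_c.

K_c = 0.465 mol/L

Let X = conversion of B.
Concentrations: [B] = 1.97 − 1.97X; [D] = 1.97X; [A] = 1.97X.
At X = 0.382: [B] = 1.22, [D] = 0.753, [A] = 0.753.
K_c = [D] [A] / ([B]) = 0.465 mol/L.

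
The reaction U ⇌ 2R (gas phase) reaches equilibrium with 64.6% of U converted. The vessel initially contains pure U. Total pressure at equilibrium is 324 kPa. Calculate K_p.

K_p = 928 kPa

Basis: 1 mol U initially; let X = conversion of U. Extent ξ = X.
Mole table: n_U = 1 − X; n_R = 2X.
Summing: n_T = 1 + X.
At X = 0.646: n_U = 0.354, n_R = 1.29, n_T = 1.65.
p_i = (n_i/n_T)·P. K_p = p_R^2 / (p_U) = 928 kPa.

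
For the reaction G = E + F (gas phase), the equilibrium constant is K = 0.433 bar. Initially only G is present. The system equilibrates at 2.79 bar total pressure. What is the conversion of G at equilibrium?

Let X = conversion of G (basis 1 mol G); extent of reaction ξ = X.
At extent ξ: n_G = 1 − X; n_E = X; n_F = X.
n_T = Σnᵢ = 1 + X.
y_i = n_i/n_T, p_i = y_i·P. K = p_E p_F / (p_G).
Setting this equal to 0.433 bar and taking the physical root (0 < X < 1) gives X = 0.367.

X = 0.367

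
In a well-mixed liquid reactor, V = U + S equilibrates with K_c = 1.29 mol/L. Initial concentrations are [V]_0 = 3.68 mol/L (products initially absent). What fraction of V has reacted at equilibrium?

X = 0.442

Let X = conversion of V; extent ξ = 3.68·X mol/L.
Concentrations: [V] = 3.68 − 3.68X; [U] = 3.68X; [S] = 3.68X.
K_c = [U] [S] / ([V]).
Setting equal to 1.29 and solving for X on (0,1) gives X = 0.442.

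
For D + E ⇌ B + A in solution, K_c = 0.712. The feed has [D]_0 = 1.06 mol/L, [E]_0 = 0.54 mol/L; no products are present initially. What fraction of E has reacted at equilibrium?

Let X = conversion of E; extent ξ = 0.54·X mol/L.
Concentrations: [D] = 1.06 − 0.54X; [E] = 0.54 − 0.54X; [B] = 0.54X; [A] = 0.54X.
K_c = [B] [A] / ([D] [E]).
This equals 0.712 at X = 0.611 (the root in 0 < X < 1).

X = 0.611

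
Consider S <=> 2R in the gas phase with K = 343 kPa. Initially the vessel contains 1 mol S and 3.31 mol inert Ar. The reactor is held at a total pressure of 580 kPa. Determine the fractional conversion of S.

Basis: 1 mol S initially; let X = conversion of S. Extent ξ = X.
Moles: n_S = 1 − X; n_R = 2X; n_I = 3.31 (inert).
Total moles n_T = 4.31 + X.
With p_i = (n_i/n_T)P, K = p_R^2 / (p_S).
This yields a degree-2 equation in X; solving on (0,1), X = 0.562.

X = 0.562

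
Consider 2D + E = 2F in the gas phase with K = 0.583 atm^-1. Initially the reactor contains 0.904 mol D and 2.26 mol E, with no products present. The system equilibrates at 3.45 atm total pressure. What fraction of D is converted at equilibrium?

Basis: 0.904 mol D initially; let X = conversion of D. Extent ξ = 0.452X.
Moles: n_D = 0.904 − 0.904X; n_E = 2.26 − 0.452X; n_F = 0.904X.
n_T = Σnᵢ = 3.16 − 0.452X.
With p_i = (n_i/n_T)P, K = p_F^2 / (p_D^2 p_E).
Equating to 0.583 atm^-1 and solving on 0 < X < 1: X = 0.541.

X = 0.541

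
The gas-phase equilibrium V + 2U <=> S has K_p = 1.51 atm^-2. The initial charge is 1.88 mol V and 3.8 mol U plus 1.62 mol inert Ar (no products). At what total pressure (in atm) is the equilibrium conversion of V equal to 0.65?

Take 1.88 mol V as basis and let X be its fractional conversion, so ξ = 1.88X.
Species balance: n_V = 1.88 − 1.88X; n_U = 3.8 − 3.76X; n_S = 1.88X; n_I = 1.62 (inert).
Summing: n_T = 7.3 − 3.76X.
K_p = p_S / (p_V p_U^2) with p_i = (n_i/n_T)·P.
At X = 0.65: the mole-fraction product g(X) = Π y_i^ν_i = 23.82. Since K_p = g(X)·P^{-2}, P = (g/K_p)^(1/2) = (23.82/1.51)^(1/2) = 3.97 atm.

P = 3.97 atm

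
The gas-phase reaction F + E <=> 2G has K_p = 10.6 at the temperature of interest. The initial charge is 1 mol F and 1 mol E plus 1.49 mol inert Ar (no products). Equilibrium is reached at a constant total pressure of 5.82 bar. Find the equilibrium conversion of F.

X = 0.619

Let X = conversion of F (basis 1 mol F); extent of reaction ξ = X.
Mole table: n_F = 1 − X; n_E = 1 − X; n_G = 2X; n_I = 1.49 (inert).
Since Δν = 0, n_T = 3.49 throughout.
y_i = n_i/n_T, p_i = y_i·P. K_p = p_G^2 / (p_F p_E).
This yields a degree-2 equation in X; solving on (0,1), X = 0.619.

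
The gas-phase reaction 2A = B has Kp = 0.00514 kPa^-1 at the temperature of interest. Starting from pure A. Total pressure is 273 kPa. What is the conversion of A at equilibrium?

Let X = conversion of A (basis 1 mol A); extent of reaction ξ = 0.5X.
At extent ξ: n_A = 1 − X; n_B = 0.5X.
n_T = Σnᵢ = 1 − 0.5X.
Mole fractions y_i = n_i/n_T; Kp = p_B / (p_A^2) with p_i = y_i·P.
Equating to 0.00514 kPa^-1 and solving on 0 < X < 1: X = 0.611.

X = 0.611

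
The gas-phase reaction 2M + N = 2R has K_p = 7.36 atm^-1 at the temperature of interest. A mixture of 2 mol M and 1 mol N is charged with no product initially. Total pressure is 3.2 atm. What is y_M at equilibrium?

y_M = 0.297

Let X = conversion of M (basis 2 mol M); extent of reaction ξ = X.
Species balance: n_M = 2 − 2X; n_N = 1 − X; n_R = 2X.
Summing: n_T = 3 − X.
With p_i = (n_i/n_T)P, K_p = p_R^2 / (p_M^2 p_N).
Substituting and setting equal to 7.36 atm^-1 gives a polynomial in X; the root in (0,1) is X = 0.652.
Then n_M = 0.697, n_T = 2.35, so y_M = 0.297.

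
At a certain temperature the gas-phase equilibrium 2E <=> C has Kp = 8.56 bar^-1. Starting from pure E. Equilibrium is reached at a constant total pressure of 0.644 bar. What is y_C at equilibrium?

Take 1 mol E as basis and let X be its fractional conversion, so ξ = 0.5X.
Species balance: n_E = 1 − X; n_C = 0.5X.
Total moles n_T = 1 − 0.5X.
With p_i = (n_i/n_T)P, Kp = p_C / (p_E^2).
Setting this equal to 8.56 bar^-1 and taking the physical root (0 < X < 1) gives X = 0.792.
Then n_C = 0.396, n_T = 0.604, so y_C = 0.655.

y_C = 0.655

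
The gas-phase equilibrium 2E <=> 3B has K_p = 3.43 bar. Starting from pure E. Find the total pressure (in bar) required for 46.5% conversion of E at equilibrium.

Basis: 1 mol E initially; let X = conversion of E. Extent ξ = 0.5X.
Species balance: n_E = 1 − X; n_B = 1.5X.
Summing: n_T = 1 + 0.5X.
K_p = p_B^3 / (p_E^2) with p_i = (n_i/n_T)·P.
At X = 0.465: the mole-fraction product g(X) = Π y_i^ν_i = 0.9619. Since K_p = g(X)·P^{1}, P = (K_p/g)^(1/1) = (3.43/0.9619)^(1/1) = 3.57 bar.

P = 3.57 bar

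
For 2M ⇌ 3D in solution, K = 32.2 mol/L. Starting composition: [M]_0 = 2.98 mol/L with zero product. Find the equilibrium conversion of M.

Let X = conversion of M; extent ξ = 2.98X/2 mol/L.
Concentrations: [M] = 2.98 − 2.98X; [D] = 4.47X.
K = [D]^3 / ([M]^2).
Solving K = 32.2 for X ∈ (0,1): X = 0.684.

X = 0.684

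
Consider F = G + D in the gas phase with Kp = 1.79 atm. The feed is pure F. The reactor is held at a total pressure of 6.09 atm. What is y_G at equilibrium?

y_G = 0.323

Take 1 mol F as basis and let X be its fractional conversion, so ξ = X.
Species balance: n_F = 1 − X; n_G = X; n_D = X.
n_T = Σnᵢ = 1 + X.
y_i = n_i/n_T, p_i = y_i·P. Kp = p_G p_D / (p_F).
Equating to 1.79 atm and solving on 0 < X < 1: X = 0.477.
Then n_G = 0.477, n_T = 1.48, so y_G = 0.323.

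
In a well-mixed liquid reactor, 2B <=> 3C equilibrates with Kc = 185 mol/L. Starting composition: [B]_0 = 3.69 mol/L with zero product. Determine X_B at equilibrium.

Let X = conversion of B; extent ξ = 3.69X/2 mol/L.
Concentrations: [B] = 3.69 − 3.69X; [C] = 5.54X.
Kc = [C]^3 / ([B]^2).
Setting equal to 185 and solving for X on (0,1) gives X = 0.811.

X = 0.811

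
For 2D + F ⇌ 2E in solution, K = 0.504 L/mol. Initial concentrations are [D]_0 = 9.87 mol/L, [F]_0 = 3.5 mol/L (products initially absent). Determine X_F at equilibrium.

Let X = conversion of F; extent ξ = 3.5·X mol/L.
Concentrations: [D] = 9.87 − 7X; [F] = 3.5 − 3.5X; [E] = 7X.
K = [E]^2 / ([D]^2 [F]).
This equals 0.504 at X = 0.630 (the root in 0 < X < 1).

X = 0.630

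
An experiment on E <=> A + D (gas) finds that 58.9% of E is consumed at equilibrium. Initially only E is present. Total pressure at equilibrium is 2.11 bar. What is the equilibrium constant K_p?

K_p = 1.12 bar

Basis: 1 mol E initially; let X = conversion of E. Extent ξ = X.
Moles: n_E = 1 − X; n_A = X; n_D = X.
Summing: n_T = 1 + X.
At X = 0.589: n_E = 0.411, n_A = 0.589, n_D = 0.589, n_T = 1.59.
p_i = (n_i/n_T)·P. K_p = p_A p_D / (p_E) = 1.12 bar.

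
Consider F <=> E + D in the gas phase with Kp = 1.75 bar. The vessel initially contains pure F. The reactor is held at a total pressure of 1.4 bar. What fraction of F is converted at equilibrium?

X = 0.745

Let X = conversion of F (basis 1 mol F); extent of reaction ξ = X.
Moles: n_F = 1 − X; n_E = X; n_D = X.
n_T = Σnᵢ = 1 + X.
Mole fractions y_i = n_i/n_T; Kp = p_E p_D / (p_F) with p_i = y_i·P.
This yields a degree-2 equation in X; solving on (0,1), X = 0.745.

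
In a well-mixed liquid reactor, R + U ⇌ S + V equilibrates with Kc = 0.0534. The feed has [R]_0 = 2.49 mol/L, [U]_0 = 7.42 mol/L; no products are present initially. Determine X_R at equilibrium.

X = 0.313

Let X = conversion of R; extent ξ = 2.49·X mol/L.
Concentrations: [R] = 2.49 − 2.49X; [U] = 7.42 − 2.49X; [S] = 2.49X; [V] = 2.49X.
Kc = [S] [V] / ([R] [U]).
This equals 0.0534 at X = 0.313 (the root in 0 < X < 1).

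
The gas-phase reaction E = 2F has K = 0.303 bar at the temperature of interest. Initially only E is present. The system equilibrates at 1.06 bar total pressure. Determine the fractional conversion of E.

Basis: 1 mol E initially; let X = conversion of E. Extent ξ = X.
Species balance: n_E = 1 − X; n_F = 2X.
Total moles n_T = 1 + X.
Mole fractions y_i = n_i/n_T; K = p_F^2 / (p_E) with p_i = y_i·P.
Equating to 0.303 bar and solving on 0 < X < 1: X = 0.258.

X = 0.258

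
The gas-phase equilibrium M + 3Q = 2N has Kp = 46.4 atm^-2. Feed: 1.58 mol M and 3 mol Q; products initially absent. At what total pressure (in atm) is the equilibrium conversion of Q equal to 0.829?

Let X = conversion of Q (basis 3 mol Q); extent of reaction ξ = X.
At extent ξ: n_M = 1.58 − X; n_Q = 3 − 3X; n_N = 2X.
n_T = Σnᵢ = 4.58 − 2X.
Kp = p_N^2 / (p_M p_Q^3) with p_i = (n_i/n_T)·P.
At X = 0.829: the mole-fraction product g(X) = Π y_i^ν_i = 231.5. Since Kp = g(X)·P^{-2}, P = (g/Kp)^(1/2) = (231.5/46.4)^(1/2) = 2.23 atm.

P = 2.23 atm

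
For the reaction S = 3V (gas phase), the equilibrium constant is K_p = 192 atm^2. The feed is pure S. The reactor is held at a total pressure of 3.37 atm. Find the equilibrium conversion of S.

Basis: 1 mol S initially; let X = conversion of S. Extent ξ = X.
Moles: n_S = 1 − X; n_V = 3X.
n_T = Σnᵢ = 1 + 2X.
y_i = n_i/n_T, p_i = y_i·P. K_p = p_V^3 / (p_S).
This yields a degree-3 equation in X; solving on (0,1), X = 0.862.

X = 0.862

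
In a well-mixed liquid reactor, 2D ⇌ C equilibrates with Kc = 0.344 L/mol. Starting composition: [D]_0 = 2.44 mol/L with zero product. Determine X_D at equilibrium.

X = 0.471

Let X = conversion of D; extent ξ = 2.44X/2 mol/L.
Concentrations: [D] = 2.44 − 2.44X; [C] = 1.22X.
Kc = [C] / ([D]^2).
This equals 0.344 at X = 0.471 (the root in 0 < X < 1).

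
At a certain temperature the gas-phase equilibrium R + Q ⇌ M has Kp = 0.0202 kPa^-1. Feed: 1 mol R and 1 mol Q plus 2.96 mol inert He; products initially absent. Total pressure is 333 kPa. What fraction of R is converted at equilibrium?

Basis: 1 mol R initially; let X = conversion of R. Extent ξ = X.
Species balance: n_R = 1 − X; n_Q = 1 − X; n_M = X; n_I = 2.96 (inert).
n_T = Σnᵢ = 4.96 − X.
Mole fractions y_i = n_i/n_T; Kp = p_M / (p_R p_Q) with p_i = y_i·P.
This yields a degree-2 equation in X; solving on (0,1), X = 0.450.

X = 0.450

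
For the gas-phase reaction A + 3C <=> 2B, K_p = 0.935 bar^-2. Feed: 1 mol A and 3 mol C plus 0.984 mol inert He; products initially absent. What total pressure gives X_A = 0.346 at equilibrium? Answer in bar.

Take 1 mol A as basis and let X be its fractional conversion, so ξ = X.
Moles: n_A = 1 − X; n_C = 3 − 3X; n_B = 2X; n_I = 0.984 (inert).
Total moles n_T = 4.98 − 2X.
K_p = p_B^2 / (p_A p_C^3) with p_i = (n_i/n_T)·P.
At X = 0.346: the mole-fraction product g(X) = Π y_i^ν_i = 1.786. Since K_p = g(X)·P^{-2}, P = (g/K_p)^(1/2) = (1.786/0.935)^(1/2) = 1.38 bar.

P = 1.38 bar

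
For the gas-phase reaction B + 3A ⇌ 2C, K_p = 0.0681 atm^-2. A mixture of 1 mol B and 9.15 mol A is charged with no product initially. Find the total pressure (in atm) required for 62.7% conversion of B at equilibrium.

Let X = conversion of B (basis 1 mol B); extent of reaction ξ = X.
Species balance: n_B = 1 − X; n_A = 9.15 − 3X; n_C = 2X.
Total moles n_T = 10.2 − 2X.
K_p = p_C^2 / (p_B p_A^3) with p_i = (n_i/n_T)·P.
At X = 0.627: the mole-fraction product g(X) = Π y_i^ν_i = 0.8687. Since K_p = g(X)·P^{-2}, P = (g/K_p)^(1/2) = (0.8687/0.0681)^(1/2) = 3.57 atm.

P = 3.57 atm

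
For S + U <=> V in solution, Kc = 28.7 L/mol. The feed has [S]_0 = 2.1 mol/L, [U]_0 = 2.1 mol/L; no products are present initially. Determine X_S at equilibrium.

X = 0.879

Let X = conversion of S; extent ξ = 2.1·X mol/L.
Concentrations: [S] = 2.1 − 2.1X; [U] = 2.1 − 2.1X; [V] = 2.1X.
Kc = [V] / ([S] [U]).
Solving Kc = 28.7 for X ∈ (0,1): X = 0.879.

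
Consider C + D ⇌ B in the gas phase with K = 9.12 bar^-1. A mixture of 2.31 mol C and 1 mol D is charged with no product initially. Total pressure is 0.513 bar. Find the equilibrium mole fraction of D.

y_D = 0.101

Take 1 mol D as basis and let X be its fractional conversion, so ξ = X.
Mole table: n_C = 2.31 − X; n_D = 1 − X; n_B = X.
Total moles n_T = 3.31 − X.
y_i = n_i/n_T, p_i = y_i·P. K = p_B / (p_C p_D).
Equating to 9.12 bar^-1 and solving on 0 < X < 1: X = 0.741.
Then n_D = 0.259, n_T = 2.57, so y_D = 0.101.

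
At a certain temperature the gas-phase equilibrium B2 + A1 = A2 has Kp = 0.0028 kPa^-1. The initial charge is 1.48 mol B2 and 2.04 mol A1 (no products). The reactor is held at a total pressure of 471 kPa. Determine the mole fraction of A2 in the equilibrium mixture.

Basis: 1.48 mol B2 initially; let X = conversion of B2. Extent ξ = 1.48X.
At extent ξ: n_B2 = 1.48 − 1.48X; n_A1 = 2.04 − 1.48X; n_A2 = 1.48X.
Total moles n_T = 3.52 − 1.48X.
Mole fractions y_i = n_i/n_T; Kp = p_A2 / (p_B2 p_A1) with p_i = y_i·P.
Substituting and setting equal to 0.0028 kPa^-1 gives a polynomial in X; the root in (0,1) is X = 0.395.
Then n_A2 = 0.585, n_T = 2.93, so y_A2 = 0.199.

y_A2 = 0.199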